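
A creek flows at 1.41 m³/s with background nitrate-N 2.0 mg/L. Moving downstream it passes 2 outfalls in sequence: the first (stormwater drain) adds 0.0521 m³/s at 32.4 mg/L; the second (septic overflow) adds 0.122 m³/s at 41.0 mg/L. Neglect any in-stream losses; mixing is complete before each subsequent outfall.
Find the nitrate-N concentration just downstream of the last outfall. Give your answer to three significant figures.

After outfall 1: Q = 1.410 + 0.05210 = 1.462 m³/s; C = (1.410·2.000 + 0.05210·32.40)/1.462 = 3.083 mg/L.
After outfall 2: Q = 1.462 + 0.1220 = 1.584 m³/s; C = (1.462·3.083 + 0.1220·41.00)/1.584 = 6.003 mg/L.

6.00 mg/L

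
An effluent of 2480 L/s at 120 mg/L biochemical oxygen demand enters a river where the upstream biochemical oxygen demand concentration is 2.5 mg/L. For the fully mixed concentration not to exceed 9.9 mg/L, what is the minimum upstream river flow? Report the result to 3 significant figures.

Set C_mix = 9.9: (Q·2.500 + 2480·120.0) / (Q + 2480) = 9.9
→ Q = 2480·(120.0 − 9.9)/(9.9 − 2.500) = 36900 L/s.

36900 L/s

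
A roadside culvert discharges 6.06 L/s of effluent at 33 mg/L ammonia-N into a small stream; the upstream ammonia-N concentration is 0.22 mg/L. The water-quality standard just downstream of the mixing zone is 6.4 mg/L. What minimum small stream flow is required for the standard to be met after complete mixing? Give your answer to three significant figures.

Set C_mix = 6.4: (Q·0.2200 + 6.060·33.00) / (Q + 6.060) = 6.4
→ Q = 6.060·(33.00 − 6.4)/(6.4 − 0.2200) = 26.08 L/s.

26.1 L/s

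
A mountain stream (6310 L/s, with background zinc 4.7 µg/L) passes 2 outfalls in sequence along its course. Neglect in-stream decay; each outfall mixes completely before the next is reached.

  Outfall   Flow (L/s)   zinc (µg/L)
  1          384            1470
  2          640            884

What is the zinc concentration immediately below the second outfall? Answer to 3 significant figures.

Outfall 1: combined Q = 6694 L/s; C = (6310·4.700 + 384.0·1470)/6694 = 88.76 µg/L.
Outfall 2: combined Q = 7334 L/s; C = (6694·88.76 + 640.0·884.0)/7334 = 158.2 µg/L.

158 µg/L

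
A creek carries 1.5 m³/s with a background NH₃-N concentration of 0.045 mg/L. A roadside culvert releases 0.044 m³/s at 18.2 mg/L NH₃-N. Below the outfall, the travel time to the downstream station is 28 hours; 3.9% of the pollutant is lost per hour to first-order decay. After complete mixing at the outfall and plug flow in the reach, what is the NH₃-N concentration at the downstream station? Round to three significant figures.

0.185 mg/L

Mixed concentration C = ΣQC/ΣQ = (1.500·0.04500 + 0.04400·18.20) / 1.544 = 0.8683/1.544 = 0.5624 mg/L.
3.9%/h lost → k = −ln(1 − 0.039) = 0.03978 h⁻¹.
First-order decay: C = 0.5624·exp(−k·t) = 0.5624·0.3283 = 0.1846 mg/L.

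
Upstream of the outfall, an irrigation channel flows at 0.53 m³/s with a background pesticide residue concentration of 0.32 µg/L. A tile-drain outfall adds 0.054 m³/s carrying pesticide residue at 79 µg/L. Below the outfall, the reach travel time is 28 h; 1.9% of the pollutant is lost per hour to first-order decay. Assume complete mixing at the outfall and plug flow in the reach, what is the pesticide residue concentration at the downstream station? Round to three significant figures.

4.44 µg/L

Mass balance: C = (0.5300·0.3200 + 0.05400·79.00) / 0.5840 = 4.436/0.5840 = 7.595 µg/L.
1.9%/h lost → k = −ln(1 − 0.019) = 0.01918 h⁻¹.
Applying C = C₀e^(−kt): 7.595 × 0.5844 = 4.439 µg/L.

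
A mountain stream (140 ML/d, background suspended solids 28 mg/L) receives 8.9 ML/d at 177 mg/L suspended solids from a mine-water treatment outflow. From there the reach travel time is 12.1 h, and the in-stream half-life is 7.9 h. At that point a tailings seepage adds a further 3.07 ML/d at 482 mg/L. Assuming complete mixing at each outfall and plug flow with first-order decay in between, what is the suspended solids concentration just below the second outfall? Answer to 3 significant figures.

22.2 mg/L

Mass balance: C = (140.0·28.00 + 8.900·177.0) / 148.9 = 5495/148.9 = 36.91 mg/L; combined flow 148.9 ML/d.
Half-life 7.9 h → k = ln 2 / 7.9 = 0.08774 h⁻¹ = 2.106 d⁻¹.
First-order decay: C = 36.91·exp(−k·t) = 36.91·0.3459 = 12.77 mg/L.
At the second outfall, C = (148.9·12.77 + 3.070·482.0) / (148.9 + 3.070) = 22.24 mg/L.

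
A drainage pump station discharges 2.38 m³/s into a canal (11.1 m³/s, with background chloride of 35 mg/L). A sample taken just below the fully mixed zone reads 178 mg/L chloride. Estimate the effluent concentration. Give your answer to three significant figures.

845 mg/L

Mass balance: 11.10·35.00 + 2.380·Cₑ = 13.48·178.0
→ Cₑ = (13.48·178.0 − 11.10·35.00) / 2.380 = 844.9 mg/L.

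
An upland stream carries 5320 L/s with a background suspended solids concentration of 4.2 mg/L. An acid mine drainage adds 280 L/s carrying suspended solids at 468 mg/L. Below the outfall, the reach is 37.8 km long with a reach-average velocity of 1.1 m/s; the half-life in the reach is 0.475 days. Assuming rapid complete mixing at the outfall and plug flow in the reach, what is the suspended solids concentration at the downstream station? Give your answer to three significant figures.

Mass balance: C = (5320·4.200 + 280.0·468.0) / 5600 = 153400/5600 = 27.39 mg/L.
Travel time t = 37.8·1000 / 1.1 = 34360 s = 9.545 h.
Half-life 0.475 d → k = ln 2 / 0.475 = 1.459 d⁻¹.
First-order decay: C = 27.39·exp(−k·t) = 27.39·0.5597 = 15.33 mg/L.

15.3 mg/L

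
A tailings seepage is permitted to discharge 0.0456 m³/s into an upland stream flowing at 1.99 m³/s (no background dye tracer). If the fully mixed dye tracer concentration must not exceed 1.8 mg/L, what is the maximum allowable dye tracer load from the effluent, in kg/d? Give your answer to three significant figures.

317 kg/d

Mass balance at the limit: 1.990·0 + 0.04560·Cₑ = 2.036·1.8 → Cₑ = 80.35 mg/L.
Load = 0.04560 m³/s × 80.35 g/m³ × 86 400 s/d = 316.6 kg/d.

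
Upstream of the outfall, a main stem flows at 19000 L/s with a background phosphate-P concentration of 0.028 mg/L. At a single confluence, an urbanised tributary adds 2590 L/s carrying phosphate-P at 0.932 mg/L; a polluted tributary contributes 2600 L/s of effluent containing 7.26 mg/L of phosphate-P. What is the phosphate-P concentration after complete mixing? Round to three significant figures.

0.902 mg/L

Conservation of mass: C = (19000·0.02800 + 2590·0.9320 + 2600·7.260) / 24190 = 21820/24190 = 0.9021 mg/L.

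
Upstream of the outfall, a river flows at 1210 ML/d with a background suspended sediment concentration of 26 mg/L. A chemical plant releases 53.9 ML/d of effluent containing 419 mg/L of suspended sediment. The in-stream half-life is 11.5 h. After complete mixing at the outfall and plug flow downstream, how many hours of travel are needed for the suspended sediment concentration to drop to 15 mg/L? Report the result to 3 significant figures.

17.4 h

Conservation of mass: C = (1210·26.00 + 53.90·419.0) / 1264 = 54040/1264 = 42.76 mg/L.
Half-life 11.5 h → k = ln 2 / 11.5 = 0.06027 h⁻¹ = 1.447 d⁻¹.
42.76·exp(−k·t) = 15 → t = ln(42.76/15)/k = 62570 s = 17.38 h.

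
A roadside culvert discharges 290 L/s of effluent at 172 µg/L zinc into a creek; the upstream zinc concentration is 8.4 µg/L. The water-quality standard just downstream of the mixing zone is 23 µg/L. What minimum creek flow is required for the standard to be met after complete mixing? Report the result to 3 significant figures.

Set C_mix = 23: (Q·8.400 + 290.0·172.0) / (Q + 290.0) = 23
→ Q = 290.0·(172.0 − 23)/(23 − 8.400) = 2960 L/s.

2960 L/s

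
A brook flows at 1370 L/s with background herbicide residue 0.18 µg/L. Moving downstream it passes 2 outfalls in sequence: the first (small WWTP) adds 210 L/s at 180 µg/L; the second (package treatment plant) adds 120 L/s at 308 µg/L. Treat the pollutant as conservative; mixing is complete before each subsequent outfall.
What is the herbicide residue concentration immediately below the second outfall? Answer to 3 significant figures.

After outfall 1: Q = 1370 + 210.0 = 1580 L/s; C = (1370·0.1800 + 210.0·180.0)/1580 = 24.08 µg/L.
After outfall 2: Q = 1580 + 120.0 = 1700 L/s; C = (1580·24.08 + 120.0·308.0)/1700 = 44.12 µg/L.

44.1 µg/L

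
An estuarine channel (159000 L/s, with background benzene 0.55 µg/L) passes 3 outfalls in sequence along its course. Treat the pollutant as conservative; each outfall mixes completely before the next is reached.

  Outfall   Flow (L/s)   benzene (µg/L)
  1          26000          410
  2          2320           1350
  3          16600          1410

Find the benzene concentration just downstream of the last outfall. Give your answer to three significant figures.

183 µg/L

Outfall 1: combined Q = 185000 L/s; C = (159000·0.5500 + 26000·410.0)/185000 = 58.09 µg/L.
Outfall 2: combined Q = 187300 L/s; C = (185000·58.09 + 2320·1350)/187300 = 74.09 µg/L.
Outfall 3: combined Q = 203900 L/s; C = (187300·74.09 + 16600·1410)/203900 = 182.8 µg/L.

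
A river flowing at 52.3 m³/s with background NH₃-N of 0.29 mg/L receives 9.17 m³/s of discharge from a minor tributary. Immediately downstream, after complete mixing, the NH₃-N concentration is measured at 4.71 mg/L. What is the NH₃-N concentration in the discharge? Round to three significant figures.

Mass balance: 52.30·0.2900 + 9.170·Cₑ = 61.47·4.710
→ Cₑ = (61.47·4.710 − 52.30·0.2900) / 9.170 = 29.92 mg/L.

29.9 mg/L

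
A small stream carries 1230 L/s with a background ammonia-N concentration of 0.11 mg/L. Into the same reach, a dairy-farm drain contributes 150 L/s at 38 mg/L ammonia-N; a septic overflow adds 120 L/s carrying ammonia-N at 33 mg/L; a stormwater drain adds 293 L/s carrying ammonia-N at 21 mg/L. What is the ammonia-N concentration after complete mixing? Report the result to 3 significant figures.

Mixed concentration C = ΣQC/ΣQ = (1230·0.1100 + 150.0·38.00 + 120.0·33.00 + 293.0·21.00) / 1793 = 15950/1793 = 8.895 mg/L.

8.89 mg/L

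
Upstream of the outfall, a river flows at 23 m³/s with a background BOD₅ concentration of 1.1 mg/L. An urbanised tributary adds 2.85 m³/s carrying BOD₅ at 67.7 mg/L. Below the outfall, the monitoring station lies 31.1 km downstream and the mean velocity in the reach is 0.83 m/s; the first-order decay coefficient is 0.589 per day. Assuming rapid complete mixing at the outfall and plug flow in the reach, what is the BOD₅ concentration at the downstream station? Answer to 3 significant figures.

Flow-weighted average: C = (23.00·1.100 + 2.850·67.70) / 25.85 = 218.2/25.85 = 8.443 mg/L.
Travel time t = 31.1·1000 / 0.83 = 37470 s = 10.41 h.
Decay over the reach: 8.443·exp(−kt) = 8.443·0.7746 = 6.540 mg/L.

6.54 mg/L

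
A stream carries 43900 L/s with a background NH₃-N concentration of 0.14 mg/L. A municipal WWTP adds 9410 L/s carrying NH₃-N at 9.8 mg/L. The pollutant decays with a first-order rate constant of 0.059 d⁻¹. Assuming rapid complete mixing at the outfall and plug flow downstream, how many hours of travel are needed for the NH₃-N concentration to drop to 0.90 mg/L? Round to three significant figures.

Conservation of mass: C = (43900·0.1400 + 9410·9.800) / 53310 = 98360/53310 = 1.845 mg/L.
1.845·exp(−k·t) = 0.90 → t = ln(1.845/0.90)/k = 1051000 s = 292.0 h.

292 h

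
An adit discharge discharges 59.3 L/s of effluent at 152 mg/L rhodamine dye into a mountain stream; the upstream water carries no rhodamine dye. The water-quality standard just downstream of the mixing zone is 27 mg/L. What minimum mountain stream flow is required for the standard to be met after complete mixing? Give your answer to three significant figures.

275 L/s

Set C_mix = 27: (Q·0 + 59.30·152.0) / (Q + 59.30) = 27
→ Q = 59.30·(152.0 − 27)/(27 − 0) = 274.5 L/s.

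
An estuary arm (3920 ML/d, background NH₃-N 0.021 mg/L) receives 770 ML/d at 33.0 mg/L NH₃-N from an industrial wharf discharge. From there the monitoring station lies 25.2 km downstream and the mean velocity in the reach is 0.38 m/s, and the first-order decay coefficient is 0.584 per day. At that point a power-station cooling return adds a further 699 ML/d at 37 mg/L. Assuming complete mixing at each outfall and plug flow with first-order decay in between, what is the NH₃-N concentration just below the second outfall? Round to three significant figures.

7.82 mg/L

Flow-weighted average: C = (3920·0.02100 + 770.0·33.00) / 4690 = 25490/4690 = 5.435 mg/L; combined flow 4690 ML/d.
Travel time t = 25.2·1000 / 0.38 = 66320 s = 18.42 h.
Applying C = C₀e^(−kt): 5.435 × 0.6387 = 3.472 mg/L.
Second outfall: C = (4690·3.472 + 699.0·37.00)/5389 = 7.821 mg/L.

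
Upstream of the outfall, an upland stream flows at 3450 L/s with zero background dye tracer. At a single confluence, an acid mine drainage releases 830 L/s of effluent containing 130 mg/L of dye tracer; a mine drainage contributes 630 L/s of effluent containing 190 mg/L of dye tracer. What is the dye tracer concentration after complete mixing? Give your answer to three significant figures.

Flow-weighted average: C = (3450·0 + 830.0·130.0 + 630.0·190.0) / 4910 = 227600/4910 = 46.35 mg/L.

46.4 mg/L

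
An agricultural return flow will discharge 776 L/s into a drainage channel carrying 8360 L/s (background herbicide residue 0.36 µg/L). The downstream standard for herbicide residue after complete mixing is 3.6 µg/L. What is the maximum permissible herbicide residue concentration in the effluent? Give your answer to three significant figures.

38.5 µg/L

At the limit, (Qr·Cr + Qe·Cₑ)/(Qr + Qe) = 3.6:
Cₑ = (9136·3.6 − 8360·0.3600) / 776.0 = 38.51 µg/L.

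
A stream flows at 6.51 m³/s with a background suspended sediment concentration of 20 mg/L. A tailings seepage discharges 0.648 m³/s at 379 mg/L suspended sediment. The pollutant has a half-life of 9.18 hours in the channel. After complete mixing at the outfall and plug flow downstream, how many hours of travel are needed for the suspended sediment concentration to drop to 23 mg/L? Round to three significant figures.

10.9 h

Mixed concentration C = ΣQC/ΣQ = (6.510·20.00 + 0.6480·379.0) / 7.158 = 375.8/7.158 = 52.50 mg/L.
Half-life 9.18 h → k = ln 2 / 9.18 = 0.07551 h⁻¹ = 1.812 d⁻¹.
52.50·exp(−k·t) = 23 → t = ln(52.50/23)/k = 39350 s = 10.93 h.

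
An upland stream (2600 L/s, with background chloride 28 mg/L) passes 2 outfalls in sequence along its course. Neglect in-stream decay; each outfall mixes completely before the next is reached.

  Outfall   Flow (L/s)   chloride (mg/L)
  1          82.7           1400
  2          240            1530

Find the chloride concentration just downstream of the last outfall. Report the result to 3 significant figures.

After outfall 1: Q = 2600 + 82.70 = 2683 L/s; C = (2600·28.00 + 82.70·1400)/2683 = 70.29 mg/L.
After outfall 2: Q = 2683 + 240.0 = 2923 L/s; C = (2683·70.29 + 240.0·1530)/2923 = 190.2 mg/L.

190 mg/L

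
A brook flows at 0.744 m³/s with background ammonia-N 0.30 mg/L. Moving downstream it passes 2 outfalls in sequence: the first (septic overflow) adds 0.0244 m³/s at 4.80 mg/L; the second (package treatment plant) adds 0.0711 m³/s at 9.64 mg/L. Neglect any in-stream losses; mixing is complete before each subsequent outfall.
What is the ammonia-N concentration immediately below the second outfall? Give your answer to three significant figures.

1.22 mg/L

Outfall 1: combined Q = 0.7684 m³/s; C = (0.7440·0.3000 + 0.02440·4.800)/0.7684 = 0.4429 mg/L.
Outfall 2: combined Q = 0.8395 m³/s; C = (0.7684·0.4429 + 0.07110·9.640)/0.8395 = 1.222 mg/L.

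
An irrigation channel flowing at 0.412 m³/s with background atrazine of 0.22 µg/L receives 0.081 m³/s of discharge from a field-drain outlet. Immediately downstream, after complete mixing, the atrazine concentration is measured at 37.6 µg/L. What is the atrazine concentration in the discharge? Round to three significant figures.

228 µg/L

Mass balance: 0.4120·0.2200 + 0.08100·Cₑ = 0.4930·37.60
→ Cₑ = (0.4930·37.60 − 0.4120·0.2200) / 0.08100 = 227.7 µg/L.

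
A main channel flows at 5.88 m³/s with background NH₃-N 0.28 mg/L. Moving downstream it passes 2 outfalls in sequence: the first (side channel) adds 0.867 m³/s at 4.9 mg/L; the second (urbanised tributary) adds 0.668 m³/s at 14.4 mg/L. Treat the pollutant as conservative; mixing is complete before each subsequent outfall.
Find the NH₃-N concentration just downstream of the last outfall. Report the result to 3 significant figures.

2.09 mg/L

After outfall 1: Q = 5.880 + 0.8670 = 6.747 m³/s; C = (5.880·0.2800 + 0.8670·4.900)/6.747 = 0.8737 mg/L.
After outfall 2: Q = 6.747 + 0.6680 = 7.415 m³/s; C = (6.747·0.8737 + 0.6680·14.40)/7.415 = 2.092 mg/L.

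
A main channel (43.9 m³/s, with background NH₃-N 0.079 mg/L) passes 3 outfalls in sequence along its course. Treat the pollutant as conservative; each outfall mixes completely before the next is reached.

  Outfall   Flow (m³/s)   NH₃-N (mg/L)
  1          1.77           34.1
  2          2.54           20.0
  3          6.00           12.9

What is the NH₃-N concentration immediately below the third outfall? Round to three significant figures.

3.54 mg/L

Outfall 1: combined Q = 45.67 m³/s; C = (43.90·0.07900 + 1.770·34.10)/45.67 = 1.398 mg/L.
Outfall 2: combined Q = 48.21 m³/s; C = (45.67·1.398 + 2.540·20.00)/48.21 = 2.378 mg/L.
Outfall 3: combined Q = 54.21 m³/s; C = (48.21·2.378 + 6.000·12.90)/54.21 = 3.542 mg/L.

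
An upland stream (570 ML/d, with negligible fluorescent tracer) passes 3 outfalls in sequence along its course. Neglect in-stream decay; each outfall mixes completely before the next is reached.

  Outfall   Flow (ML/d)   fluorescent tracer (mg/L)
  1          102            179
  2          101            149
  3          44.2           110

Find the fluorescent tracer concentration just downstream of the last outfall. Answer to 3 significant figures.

46.7 mg/L

Outfall 1: combined Q = 672.0 ML/d; C = (570.0·0 + 102.0·179.0)/672.0 = 27.17 mg/L.
Outfall 2: combined Q = 773.0 ML/d; C = (672.0·27.17 + 101.0·149.0)/773.0 = 43.09 mg/L.
Outfall 3: combined Q = 817.2 ML/d; C = (773.0·43.09 + 44.20·110.0)/817.2 = 46.71 mg/L.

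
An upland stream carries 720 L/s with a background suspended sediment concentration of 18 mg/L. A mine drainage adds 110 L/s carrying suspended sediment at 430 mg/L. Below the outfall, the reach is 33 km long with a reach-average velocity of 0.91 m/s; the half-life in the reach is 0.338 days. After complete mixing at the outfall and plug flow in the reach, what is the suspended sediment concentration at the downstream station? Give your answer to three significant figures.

30.7 mg/L

Conservation of mass: C = (720.0·18.00 + 110.0·430.0) / 830.0 = 60260/830.0 = 72.60 mg/L.
Travel time t = 33·1000 / 0.91 = 36260 s = 10.07 h.
Half-life 0.338 d → k = ln 2 / 0.338 = 2.051 d⁻¹.
Applying C = C₀e^(−kt): 72.60 × 0.4229 = 30.70 mg/L.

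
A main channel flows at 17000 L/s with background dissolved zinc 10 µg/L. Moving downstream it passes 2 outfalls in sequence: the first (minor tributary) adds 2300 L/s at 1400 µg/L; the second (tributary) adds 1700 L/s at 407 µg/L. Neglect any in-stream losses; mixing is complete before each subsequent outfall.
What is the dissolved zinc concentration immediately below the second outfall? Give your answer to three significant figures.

194 µg/L

Below outfall 1: Q → 19300 L/s, C = (17000·10.00 + 2300·1400)/19300 = 175.6 µg/L.
Below outfall 2: Q → 21000 L/s, C = (19300·175.6 + 1700·407.0)/21000 = 194.4 µg/L.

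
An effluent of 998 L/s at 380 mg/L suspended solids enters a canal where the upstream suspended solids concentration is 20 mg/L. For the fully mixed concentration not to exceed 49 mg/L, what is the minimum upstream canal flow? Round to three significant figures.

11400 L/s

Set C_mix = 49: (Q·20.00 + 998.0·380.0) / (Q + 998.0) = 49
→ Q = 998.0·(380.0 − 49)/(49 − 20.00) = 11390 L/s.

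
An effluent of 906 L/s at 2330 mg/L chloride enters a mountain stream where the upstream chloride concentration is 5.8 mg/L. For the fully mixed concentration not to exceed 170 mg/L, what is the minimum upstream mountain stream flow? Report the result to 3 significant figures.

11900 L/s

Set C_mix = 170: (Q·5.800 + 906.0·2330) / (Q + 906.0) = 170
→ Q = 906.0·(2330 − 170)/(170 − 5.800) = 11920 L/s.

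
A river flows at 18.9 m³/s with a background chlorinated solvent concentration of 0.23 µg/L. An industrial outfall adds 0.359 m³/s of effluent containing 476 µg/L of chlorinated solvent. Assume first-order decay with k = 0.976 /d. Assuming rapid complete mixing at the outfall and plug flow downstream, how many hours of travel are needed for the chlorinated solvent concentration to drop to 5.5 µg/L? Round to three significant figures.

12.4 h

Mixed concentration C = ΣQC/ΣQ = (18.90·0.2300 + 0.3590·476.0) / 19.26 = 175.2/19.26 = 9.099 µg/L.
9.099·exp(−k·t) = 5.5 → t = ln(9.099/5.5)/k = 44560 s = 12.38 h.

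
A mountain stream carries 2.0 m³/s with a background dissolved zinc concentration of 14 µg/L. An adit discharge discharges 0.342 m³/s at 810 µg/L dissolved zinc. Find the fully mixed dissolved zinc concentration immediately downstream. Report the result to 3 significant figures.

130 µg/L

After mixing, C = (2.000·14.00 + 0.3420·810.0) / 2.342 = 305.0/2.342 = 130.2 µg/L.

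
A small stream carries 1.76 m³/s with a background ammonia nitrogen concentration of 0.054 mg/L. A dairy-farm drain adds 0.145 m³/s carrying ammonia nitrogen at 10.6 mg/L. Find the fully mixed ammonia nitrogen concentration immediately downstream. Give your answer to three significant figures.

Mass balance: C = (1.760·0.05400 + 0.1450·10.60) / 1.905 = 1.632/1.905 = 0.8567 mg/L.

0.857 mg/L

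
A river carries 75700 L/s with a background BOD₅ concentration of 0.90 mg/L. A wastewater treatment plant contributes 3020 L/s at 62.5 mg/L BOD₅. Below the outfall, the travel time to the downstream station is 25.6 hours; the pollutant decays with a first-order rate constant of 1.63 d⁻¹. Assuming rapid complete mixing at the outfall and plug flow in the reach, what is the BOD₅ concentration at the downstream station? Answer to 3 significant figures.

Flow-weighted average: C = (75700·0.9000 + 3020·62.50) / 78720 = 256900/78720 = 3.263 mg/L.
Decay over the reach: 3.263·exp(−kt) = 3.263·0.1758 = 0.5735 mg/L.

0.574 mg/L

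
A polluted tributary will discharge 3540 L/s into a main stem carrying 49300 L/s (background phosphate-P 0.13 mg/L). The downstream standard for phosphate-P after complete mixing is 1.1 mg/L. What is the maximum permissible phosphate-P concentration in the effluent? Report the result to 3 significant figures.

14.6 mg/L

At the limit, (Qr·Cr + Qe·Cₑ)/(Qr + Qe) = 1.1:
Cₑ = (52840·1.1 − 49300·0.1300) / 3540 = 14.61 mg/L.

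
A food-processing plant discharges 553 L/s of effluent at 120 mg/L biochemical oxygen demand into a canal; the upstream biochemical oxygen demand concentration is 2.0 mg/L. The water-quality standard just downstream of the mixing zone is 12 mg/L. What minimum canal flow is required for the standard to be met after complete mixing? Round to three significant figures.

5970 L/s

Set C_mix = 12: (Q·2.000 + 553.0·120.0) / (Q + 553.0) = 12
→ Q = 553.0·(120.0 − 12)/(12 − 2.000) = 5972 L/s.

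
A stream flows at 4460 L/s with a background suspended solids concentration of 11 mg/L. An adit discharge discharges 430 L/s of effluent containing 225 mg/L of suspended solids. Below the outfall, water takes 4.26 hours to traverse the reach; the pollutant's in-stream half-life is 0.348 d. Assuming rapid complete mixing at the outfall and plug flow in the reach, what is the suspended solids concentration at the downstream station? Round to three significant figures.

20.9 mg/L

Flow-weighted average: C = (4460·11.00 + 430.0·225.0) / 4890 = 145800/4890 = 29.82 mg/L.
Half-life 0.348 d → k = ln 2 / 0.348 = 1.992 d⁻¹.
Applying C = C₀e^(−kt): 29.82 × 0.7022 = 20.94 mg/L.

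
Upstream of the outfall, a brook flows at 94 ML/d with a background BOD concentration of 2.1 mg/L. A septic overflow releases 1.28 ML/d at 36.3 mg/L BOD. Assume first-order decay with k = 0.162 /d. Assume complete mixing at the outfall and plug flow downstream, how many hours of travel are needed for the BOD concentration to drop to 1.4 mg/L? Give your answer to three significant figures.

After mixing, C = (94.00·2.100 + 1.280·36.30) / 95.28 = 243.9/95.28 = 2.559 mg/L.
2.559·exp(−k·t) = 1.4 → t = ln(2.559/1.4)/k = 321800 s = 89.38 h.

89.4 h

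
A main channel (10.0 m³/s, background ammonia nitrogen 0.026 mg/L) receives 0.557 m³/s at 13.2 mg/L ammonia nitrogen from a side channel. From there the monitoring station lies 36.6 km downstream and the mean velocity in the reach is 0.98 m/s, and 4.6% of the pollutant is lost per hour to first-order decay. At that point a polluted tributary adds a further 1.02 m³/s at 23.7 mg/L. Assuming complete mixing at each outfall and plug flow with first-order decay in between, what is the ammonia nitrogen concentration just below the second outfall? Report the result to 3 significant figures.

2.49 mg/L

After mixing, C = (10.00·0.02600 + 0.5570·13.20) / 10.56 = 7.612/10.56 = 0.7211 mg/L; combined flow 10.56 m³/s.
Travel time t = 36.6·1000 / 0.98 = 37350 s = 10.37 h.
4.6%/h lost → k = −ln(1 − 0.046) = 0.04709 h⁻¹.
First-order decay: C = 0.7211·exp(−k·t) = 0.7211·0.6135 = 0.4424 mg/L.
Second outfall: C = (10.56·0.4424 + 1.020·23.70)/11.58 = 2.492 mg/L.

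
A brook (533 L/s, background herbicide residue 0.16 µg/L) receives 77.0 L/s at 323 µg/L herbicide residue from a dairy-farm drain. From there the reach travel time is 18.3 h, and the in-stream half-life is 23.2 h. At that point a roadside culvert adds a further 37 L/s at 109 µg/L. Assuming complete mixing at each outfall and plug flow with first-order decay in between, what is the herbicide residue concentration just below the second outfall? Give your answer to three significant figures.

28.6 µg/L

Conservation of mass: C = (533.0·0.1600 + 77.00·323.0) / 610.0 = 24960/610.0 = 40.91 µg/L; combined flow 610.0 L/s.
Half-life 23.2 h → k = ln 2 / 23.2 = 0.02988 h⁻¹ = 0.7170 d⁻¹.
Applying C = C₀e^(−kt): 40.91 × 0.5788 = 23.68 µg/L.
Second outfall: C = (610.0·23.68 + 37.00·109.0)/647.0 = 28.56 µg/L.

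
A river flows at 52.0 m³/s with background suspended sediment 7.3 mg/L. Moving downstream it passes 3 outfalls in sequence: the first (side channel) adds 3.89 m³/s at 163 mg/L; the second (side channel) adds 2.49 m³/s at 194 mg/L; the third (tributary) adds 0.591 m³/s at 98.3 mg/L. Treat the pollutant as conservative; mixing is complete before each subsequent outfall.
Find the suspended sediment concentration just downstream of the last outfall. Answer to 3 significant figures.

After outfall 1: Q = 52.00 + 3.890 = 55.89 m³/s; C = (52.00·7.300 + 3.890·163.0)/55.89 = 18.14 mg/L.
After outfall 2: Q = 55.89 + 2.490 = 58.38 m³/s; C = (55.89·18.14 + 2.490·194.0)/58.38 = 25.64 mg/L.
After outfall 3: Q = 58.38 + 0.5910 = 58.97 m³/s; C = (58.38·25.64 + 0.5910·98.30)/58.97 = 26.37 mg/L.

26.4 mg/L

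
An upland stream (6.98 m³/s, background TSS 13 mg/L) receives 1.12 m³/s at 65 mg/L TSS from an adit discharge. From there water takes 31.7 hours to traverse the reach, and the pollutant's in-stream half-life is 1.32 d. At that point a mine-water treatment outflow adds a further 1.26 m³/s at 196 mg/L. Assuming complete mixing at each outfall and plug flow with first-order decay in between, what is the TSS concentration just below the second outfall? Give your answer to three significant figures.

35.1 mg/L

Flow-weighted average: C = (6.980·13.00 + 1.120·65.00) / 8.100 = 163.5/8.100 = 20.19 mg/L; combined flow 8.100 m³/s.
Half-life 1.32 d → k = ln 2 / 1.32 = 0.5251 d⁻¹.
Applying C = C₀e^(−kt): 20.19 × 0.4998 = 10.09 mg/L.
At the second outfall, C = (8.100·10.09 + 1.260·196.0) / (8.100 + 1.260) = 35.12 mg/L.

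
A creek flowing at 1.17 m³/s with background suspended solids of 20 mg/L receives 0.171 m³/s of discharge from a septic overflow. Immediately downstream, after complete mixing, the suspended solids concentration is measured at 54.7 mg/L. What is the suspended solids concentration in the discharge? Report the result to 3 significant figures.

Mass balance: 1.170·20.00 + 0.1710·Cₑ = 1.341·54.70
→ Cₑ = (1.341·54.70 − 1.170·20.00) / 0.1710 = 292.1 mg/L.

292 mg/L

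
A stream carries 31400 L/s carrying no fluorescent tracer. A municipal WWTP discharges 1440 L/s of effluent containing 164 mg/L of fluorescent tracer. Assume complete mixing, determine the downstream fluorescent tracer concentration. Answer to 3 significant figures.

7.19 mg/L

Flow-weighted average: C = (31400·0 + 1440·164.0) / 32840 = 236200/32840 = 7.191 mg/L.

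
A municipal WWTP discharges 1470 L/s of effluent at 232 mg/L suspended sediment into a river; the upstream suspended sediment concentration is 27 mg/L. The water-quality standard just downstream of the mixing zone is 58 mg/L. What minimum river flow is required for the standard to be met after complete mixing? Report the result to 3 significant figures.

8250 L/s

Set C_mix = 58: (Q·27.00 + 1470·232.0) / (Q + 1470) = 58
→ Q = 1470·(232.0 − 58)/(58 − 27.00) = 8251 L/s.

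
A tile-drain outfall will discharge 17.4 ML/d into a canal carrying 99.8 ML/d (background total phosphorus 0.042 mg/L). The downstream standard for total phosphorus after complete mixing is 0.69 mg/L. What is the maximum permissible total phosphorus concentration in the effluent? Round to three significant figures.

4.41 mg/L

At the limit, (Qr·Cr + Qe·Cₑ)/(Qr + Qe) = 0.69:
Cₑ = (117.2·0.69 − 99.80·0.04200) / 17.40 = 4.407 mg/L.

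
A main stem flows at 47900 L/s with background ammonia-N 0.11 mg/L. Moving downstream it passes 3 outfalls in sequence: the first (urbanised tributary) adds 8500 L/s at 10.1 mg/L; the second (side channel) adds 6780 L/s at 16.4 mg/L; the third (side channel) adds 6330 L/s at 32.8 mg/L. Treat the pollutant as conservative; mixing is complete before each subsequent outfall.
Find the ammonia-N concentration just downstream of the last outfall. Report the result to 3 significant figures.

After outfall 1: Q = 47900 + 8500 = 56400 L/s; C = (47900·0.1100 + 8500·10.10)/56400 = 1.616 mg/L.
After outfall 2: Q = 56400 + 6780 = 63180 L/s; C = (56400·1.616 + 6780·16.40)/63180 = 3.202 mg/L.
After outfall 3: Q = 63180 + 6330 = 69510 L/s; C = (63180·3.202 + 6330·32.80)/69510 = 5.897 mg/L.

5.90 mg/L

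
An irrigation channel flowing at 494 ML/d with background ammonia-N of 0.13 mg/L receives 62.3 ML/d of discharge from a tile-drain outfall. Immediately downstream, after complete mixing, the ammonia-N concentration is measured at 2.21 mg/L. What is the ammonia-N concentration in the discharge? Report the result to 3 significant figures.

Mass balance: 494.0·0.1300 + 62.30·Cₑ = 556.3·2.210
→ Cₑ = (556.3·2.210 − 494.0·0.1300) / 62.30 = 18.70 mg/L.

18.7 mg/L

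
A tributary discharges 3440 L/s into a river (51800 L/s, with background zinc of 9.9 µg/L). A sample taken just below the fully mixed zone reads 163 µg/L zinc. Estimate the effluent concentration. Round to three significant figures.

2470 µg/L

Mass balance: 51800·9.900 + 3440·Cₑ = 55240·163.0
→ Cₑ = (55240·163.0 − 51800·9.900) / 3440 = 2468 µg/L.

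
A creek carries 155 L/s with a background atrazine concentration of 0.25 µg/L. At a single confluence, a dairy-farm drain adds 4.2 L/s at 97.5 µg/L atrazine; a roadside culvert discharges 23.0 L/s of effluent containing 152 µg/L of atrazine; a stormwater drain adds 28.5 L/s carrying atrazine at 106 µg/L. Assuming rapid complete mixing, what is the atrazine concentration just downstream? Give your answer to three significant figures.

Mixed concentration C = ΣQC/ΣQ = (155.0·0.2500 + 4.200·97.50 + 23.00·152.0 + 28.50·106.0) / 210.7 = 6965/210.7 = 33.06 µg/L.

33.1 µg/L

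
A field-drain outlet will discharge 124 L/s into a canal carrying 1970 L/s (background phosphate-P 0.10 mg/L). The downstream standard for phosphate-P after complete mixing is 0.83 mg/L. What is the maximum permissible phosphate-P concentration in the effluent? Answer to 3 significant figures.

At the limit, (Qr·Cr + Qe·Cₑ)/(Qr + Qe) = 0.83:
Cₑ = (2094·0.83 − 1970·0.1000) / 124.0 = 12.43 mg/L.

12.4 mg/L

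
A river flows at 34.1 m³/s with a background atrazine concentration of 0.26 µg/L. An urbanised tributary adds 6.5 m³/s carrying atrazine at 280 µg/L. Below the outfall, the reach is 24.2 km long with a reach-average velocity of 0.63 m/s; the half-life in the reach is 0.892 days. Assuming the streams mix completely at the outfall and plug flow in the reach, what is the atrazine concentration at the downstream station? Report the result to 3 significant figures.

Flow-weighted average: C = (34.10·0.2600 + 6.500·280.0) / 40.60 = 1829/40.60 = 45.05 µg/L.
Travel time t = 24.2·1000 / 0.63 = 38410 s = 10.67 h.
Half-life 0.892 d → k = ln 2 / 0.892 = 0.7771 d⁻¹.
After decay, C = 45.05 × e^(−kt) = 45.05 × 0.7079 = 31.89 µg/L.

31.9 µg/L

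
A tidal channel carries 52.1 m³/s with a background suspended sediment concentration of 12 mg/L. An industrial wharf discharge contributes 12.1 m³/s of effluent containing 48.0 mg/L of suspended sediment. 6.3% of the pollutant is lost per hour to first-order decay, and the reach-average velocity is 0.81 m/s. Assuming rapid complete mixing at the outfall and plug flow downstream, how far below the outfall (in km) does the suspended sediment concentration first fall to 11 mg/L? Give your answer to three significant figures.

Flow-weighted average: C = (52.10·12.00 + 12.10·48.00) / 64.20 = 1206/64.20 = 18.79 mg/L.
6.3%/h lost → k = −ln(1 − 0.063) = 0.06507 h⁻¹.
Set 18.79·exp(−k·t) = 11 → t = ln(18.79/11)/k = 29610 s = 8.224 h.
Distance = v·t = 0.81·29610 = 23980 m = 23.98 km.

24.0 km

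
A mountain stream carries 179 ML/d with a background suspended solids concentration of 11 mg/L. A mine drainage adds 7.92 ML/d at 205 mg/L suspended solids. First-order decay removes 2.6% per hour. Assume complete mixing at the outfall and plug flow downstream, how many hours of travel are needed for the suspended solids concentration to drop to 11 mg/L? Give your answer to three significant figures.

After mixing, C = (179.0·11.00 + 7.920·205.0) / 186.9 = 3593/186.9 = 19.22 mg/L.
2.6%/h lost → k = −ln(1 − 0.026) = 0.02634 h⁻¹.
19.22·exp(−k·t) = 11 → t = ln(19.22/11)/k = 76260 s = 21.18 h.

21.2 h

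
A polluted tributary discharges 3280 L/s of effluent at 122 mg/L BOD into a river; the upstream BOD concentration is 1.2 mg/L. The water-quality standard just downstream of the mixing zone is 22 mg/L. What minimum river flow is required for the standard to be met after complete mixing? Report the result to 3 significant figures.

Set C_mix = 22: (Q·1.200 + 3280·122.0) / (Q + 3280) = 22
→ Q = 3280·(122.0 − 22)/(22 − 1.200) = 15770 L/s.

15800 L/s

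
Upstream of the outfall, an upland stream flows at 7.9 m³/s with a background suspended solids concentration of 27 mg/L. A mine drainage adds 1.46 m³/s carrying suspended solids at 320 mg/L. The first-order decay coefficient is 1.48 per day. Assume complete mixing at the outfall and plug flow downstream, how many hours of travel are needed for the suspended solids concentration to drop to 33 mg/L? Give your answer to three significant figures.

12.8 h

Mass balance: C = (7.900·27.00 + 1.460·320.0) / 9.360 = 680.5/9.360 = 72.70 mg/L.
72.70·exp(−k·t) = 33 → t = ln(72.70/33)/k = 46110 s = 12.81 h.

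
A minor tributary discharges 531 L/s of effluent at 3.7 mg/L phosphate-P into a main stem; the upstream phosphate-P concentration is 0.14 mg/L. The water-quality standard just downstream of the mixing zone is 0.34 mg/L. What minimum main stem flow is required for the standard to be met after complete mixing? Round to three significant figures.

Set C_mix = 0.34: (Q·0.1400 + 531.0·3.700) / (Q + 531.0) = 0.34
→ Q = 531.0·(3.700 − 0.34)/(0.34 − 0.1400) = 8921 L/s.

8920 L/s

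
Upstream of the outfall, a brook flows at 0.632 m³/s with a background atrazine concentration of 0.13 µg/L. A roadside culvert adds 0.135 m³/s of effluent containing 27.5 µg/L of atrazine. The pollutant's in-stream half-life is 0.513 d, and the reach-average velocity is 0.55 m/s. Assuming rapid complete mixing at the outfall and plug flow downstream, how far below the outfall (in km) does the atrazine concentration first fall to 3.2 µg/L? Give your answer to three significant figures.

15.3 km

Mass balance: C = (0.6320·0.1300 + 0.1350·27.50) / 0.7670 = 3.795/0.7670 = 4.947 µg/L.
Half-life 0.513 d → k = ln 2 / 0.513 = 1.351 d⁻¹.
Set 4.947·exp(−k·t) = 3.2 → t = ln(4.947/3.2)/k = 27860 s = 7.739 h.
Distance = v·t = 0.55·27860 = 15320 m = 15.32 km.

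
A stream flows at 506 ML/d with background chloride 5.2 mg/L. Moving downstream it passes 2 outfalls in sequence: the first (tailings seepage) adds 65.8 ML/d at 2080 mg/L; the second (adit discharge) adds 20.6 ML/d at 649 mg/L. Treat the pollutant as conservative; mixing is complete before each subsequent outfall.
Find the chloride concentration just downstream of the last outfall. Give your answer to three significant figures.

258 mg/L

Outfall 1: combined Q = 571.8 ML/d; C = (506.0·5.200 + 65.80·2080)/571.8 = 244.0 mg/L.
Outfall 2: combined Q = 592.4 ML/d; C = (571.8·244.0 + 20.60·649.0)/592.4 = 258.0 mg/L.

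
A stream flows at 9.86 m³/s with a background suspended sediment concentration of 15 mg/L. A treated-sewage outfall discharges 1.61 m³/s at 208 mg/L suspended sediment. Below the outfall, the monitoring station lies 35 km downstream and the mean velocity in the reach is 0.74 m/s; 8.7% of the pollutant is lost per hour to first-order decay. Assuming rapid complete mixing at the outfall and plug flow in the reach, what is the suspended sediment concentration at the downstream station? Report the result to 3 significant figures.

Conservation of mass: C = (9.860·15.00 + 1.610·208.0) / 11.47 = 482.8/11.47 = 42.09 mg/L.
Travel time t = 35·1000 / 0.74 = 47300 s = 13.14 h.
8.7%/h lost → k = −ln(1 − 0.087) = 0.09102 h⁻¹.
Applying C = C₀e^(−kt): 42.09 × 0.3025 = 12.73 mg/L.

12.7 mg/L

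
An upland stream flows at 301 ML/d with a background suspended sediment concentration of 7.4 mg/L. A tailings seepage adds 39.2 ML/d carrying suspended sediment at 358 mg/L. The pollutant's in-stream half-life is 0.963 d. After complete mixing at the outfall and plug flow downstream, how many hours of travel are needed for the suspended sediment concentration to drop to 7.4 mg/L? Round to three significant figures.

62.2 h

Mixed concentration C = ΣQC/ΣQ = (301.0·7.400 + 39.20·358.0) / 340.2 = 16260/340.2 = 47.80 mg/L.
Half-life 0.963 d → k = ln 2 / 0.963 = 0.7198 d⁻¹.
47.80·exp(−k·t) = 7.4 → t = ln(47.80/7.4)/k = 223900 s = 62.20 h.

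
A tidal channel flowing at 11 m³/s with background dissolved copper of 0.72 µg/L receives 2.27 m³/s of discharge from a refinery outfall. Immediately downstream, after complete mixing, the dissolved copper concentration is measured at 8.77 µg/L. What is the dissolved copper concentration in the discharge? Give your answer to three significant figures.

Mass balance: 11.00·0.7200 + 2.270·Cₑ = 13.27·8.770
→ Cₑ = (13.27·8.770 − 11.00·0.7200) / 2.270 = 47.78 µg/L.

47.8 µg/L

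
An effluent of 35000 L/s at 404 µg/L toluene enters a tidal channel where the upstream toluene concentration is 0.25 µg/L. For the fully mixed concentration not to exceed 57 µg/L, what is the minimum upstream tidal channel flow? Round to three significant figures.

Set C_mix = 57: (Q·0.2500 + 35000·404.0) / (Q + 35000) = 57
→ Q = 35000·(404.0 − 57)/(57 − 0.2500) = 214000 L/s.

214000 L/s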